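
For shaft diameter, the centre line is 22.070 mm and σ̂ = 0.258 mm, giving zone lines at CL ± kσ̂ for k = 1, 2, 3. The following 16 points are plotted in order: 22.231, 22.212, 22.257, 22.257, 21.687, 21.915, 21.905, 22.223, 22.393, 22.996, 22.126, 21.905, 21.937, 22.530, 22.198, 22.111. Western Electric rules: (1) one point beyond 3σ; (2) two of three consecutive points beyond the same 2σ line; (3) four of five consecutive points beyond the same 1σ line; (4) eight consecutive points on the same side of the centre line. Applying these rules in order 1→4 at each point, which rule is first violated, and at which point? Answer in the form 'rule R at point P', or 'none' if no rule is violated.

Zone of each point (C = within 1σ̂, B = 1σ̂–2σ̂, A = 2σ̂–3σ̂, * = beyond 3σ̂; sign = side of CL): 1:+C, 2:+C, 3:+C, 4:+C, 5:-B, 6:-C, 7:-C, 8:+C, 9:+B, 10:+*, 11:+C, 12:-C, 13:-C, 14:+B, 15:+C, 16:+C
Rule 1 (one point beyond the 3σ limits) is satisfied at point 10.

rule 1 at point 10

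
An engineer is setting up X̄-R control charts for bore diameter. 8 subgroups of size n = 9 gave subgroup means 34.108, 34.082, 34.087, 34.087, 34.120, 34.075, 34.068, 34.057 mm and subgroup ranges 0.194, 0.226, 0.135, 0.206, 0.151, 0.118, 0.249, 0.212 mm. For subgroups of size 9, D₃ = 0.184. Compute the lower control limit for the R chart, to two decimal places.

0.03

R̄ = (0.194 + 0.226 + 0.135 + 0.206 + 0.151 + 0.118 + 0.249 + 0.212) / 8 = 1.4910 / 8 = 0.1864
LCL_R = D₃·R̄ = 0.184 × 0.1864 = 0.0343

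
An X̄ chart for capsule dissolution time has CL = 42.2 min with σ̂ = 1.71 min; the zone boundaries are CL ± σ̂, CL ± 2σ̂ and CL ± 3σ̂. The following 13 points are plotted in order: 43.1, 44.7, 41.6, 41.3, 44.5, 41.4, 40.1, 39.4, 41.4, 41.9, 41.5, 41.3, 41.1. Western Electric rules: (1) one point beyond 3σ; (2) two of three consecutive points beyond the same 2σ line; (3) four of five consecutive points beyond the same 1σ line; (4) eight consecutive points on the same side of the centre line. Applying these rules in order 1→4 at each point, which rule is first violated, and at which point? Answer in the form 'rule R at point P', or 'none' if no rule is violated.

rule 4 at point 13

Zone of each point (C = within 1σ̂, B = 1σ̂–2σ̂, A = 2σ̂–3σ̂, * = beyond 3σ̂; sign = side of CL): 1:+C, 2:+B, 3:-C, 4:-C, 5:+B, 6:-C, 7:-B, 8:-B, 9:-C, 10:-C, 11:-C, 12:-C, 13:-C
Rule 4 (eight consecutive points on the same side of the centre line) is satisfied at point 13.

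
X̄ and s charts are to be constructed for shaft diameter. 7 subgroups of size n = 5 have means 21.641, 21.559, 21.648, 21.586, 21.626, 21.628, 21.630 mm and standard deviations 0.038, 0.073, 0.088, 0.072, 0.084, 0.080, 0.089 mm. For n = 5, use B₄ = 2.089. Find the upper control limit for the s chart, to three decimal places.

s̄ = (0.038 + 0.073 + 0.088 + 0.072 + 0.084 + 0.080 + 0.089) / 7 = 0.0749
UCL_s = B₄·s̄ = 2.089 × 0.0749 = 0.1564

0.156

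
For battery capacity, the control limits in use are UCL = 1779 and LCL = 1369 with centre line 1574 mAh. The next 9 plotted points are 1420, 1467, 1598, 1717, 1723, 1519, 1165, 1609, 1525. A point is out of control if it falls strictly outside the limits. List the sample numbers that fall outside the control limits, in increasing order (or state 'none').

7

Compare each point to [1369, 1779]: sample 7 = 1165 < LCL.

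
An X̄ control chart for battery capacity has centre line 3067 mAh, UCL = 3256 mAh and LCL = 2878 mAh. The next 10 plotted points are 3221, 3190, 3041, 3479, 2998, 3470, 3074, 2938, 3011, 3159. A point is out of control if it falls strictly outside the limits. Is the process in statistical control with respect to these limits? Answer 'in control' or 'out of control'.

out of control

Compare each point to [2878, 3256]: sample 4 = 3479 > UCL; sample 6 = 3470 > UCL.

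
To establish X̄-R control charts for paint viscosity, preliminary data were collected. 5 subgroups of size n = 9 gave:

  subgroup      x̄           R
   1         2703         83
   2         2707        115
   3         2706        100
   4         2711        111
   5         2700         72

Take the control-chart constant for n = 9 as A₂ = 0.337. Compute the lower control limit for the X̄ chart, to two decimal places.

X̄̄ = (2703 + 2707 + 2706 + 2711 + 2700) / 5 = 13527.0000 / 5 = 2705.4000
R̄ = (83 + 115 + 100 + 111 + 72) / 5 = 481.0000 / 5 = 96.2000
LCL = X̄̄ − A₂·R̄ = 2705.4000 − 0.337 × 96.2000 = 2672.9806

2672.98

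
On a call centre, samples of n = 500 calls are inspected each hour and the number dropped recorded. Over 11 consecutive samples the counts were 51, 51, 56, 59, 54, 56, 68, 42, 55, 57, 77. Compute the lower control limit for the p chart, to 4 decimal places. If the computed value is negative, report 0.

0.0712

p̄ = Σdᵢ / (k·n) = 626 / (11 × 500) = 0.11382
LCL = p̄ − 3·√(p̄(1−p̄)/n) = 0.11382 − 3 × 0.01420 = 0.07121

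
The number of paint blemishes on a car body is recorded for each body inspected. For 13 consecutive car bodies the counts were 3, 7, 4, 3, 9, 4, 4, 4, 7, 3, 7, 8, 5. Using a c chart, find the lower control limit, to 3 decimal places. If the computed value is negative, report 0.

c̄ = (3 + 7 + 4 + 3 + 9 + 4 + 4 + 4 + 7 + 3 + 7 + 8 + 5) / 13 = 68 / 13 = 5.2308
LCL = c̄ − 3√c̄ = 5.2308 − 3 × 2.2871 = -1.6305 → 0 (cannot be negative)

0.000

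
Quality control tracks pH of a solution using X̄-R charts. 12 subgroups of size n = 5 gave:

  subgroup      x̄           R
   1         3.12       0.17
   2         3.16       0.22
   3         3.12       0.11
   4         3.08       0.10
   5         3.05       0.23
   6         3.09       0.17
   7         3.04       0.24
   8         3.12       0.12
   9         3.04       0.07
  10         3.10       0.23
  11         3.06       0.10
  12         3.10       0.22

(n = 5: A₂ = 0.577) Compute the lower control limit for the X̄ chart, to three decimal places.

X̄̄ = (3.12 + 3.16 + 3.12 + 3.08 + 3.05 + 3.09 + 3.04 + 3.12 + 3.04 + 3.10 + 3.06 + 3.10) / 12 = 37.0800 / 12 = 3.0900
R̄ = (0.17 + 0.22 + 0.11 + 0.10 + 0.23 + 0.17 + 0.24 + 0.12 + 0.07 + 0.23 + 0.10 + 0.22) / 12 = 1.9800 / 12 = 0.1650
LCL = X̄̄ − A₂·R̄ = 3.0900 − 0.577 × 0.1650 = 2.9948

2.995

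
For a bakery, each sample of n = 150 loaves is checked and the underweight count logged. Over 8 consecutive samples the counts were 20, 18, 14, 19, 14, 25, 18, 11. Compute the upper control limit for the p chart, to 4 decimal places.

0.1942

p̄ = Σdᵢ / (k·n) = 139 / (8 × 150) = 0.11583
UCL = p̄ + 3·√(p̄(1−p̄)/n) = 0.11583 + 3 × √(0.11583×0.88417/150) = 0.11583 + 3 × 0.02613 = 0.19422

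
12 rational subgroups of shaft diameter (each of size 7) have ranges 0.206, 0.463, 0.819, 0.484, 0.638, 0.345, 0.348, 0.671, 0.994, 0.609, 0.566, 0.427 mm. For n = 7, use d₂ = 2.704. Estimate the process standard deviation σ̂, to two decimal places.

0.20

R̄ = (0.206 + 0.463 + 0.819 + 0.484 + 0.638 + 0.345 + 0.348 + 0.671 + 0.994 + 0.609 + 0.566 + 0.427) / 12 = 0.5475
σ̂ = R̄ / d₂ = 0.5475 / 2.704 = 0.2025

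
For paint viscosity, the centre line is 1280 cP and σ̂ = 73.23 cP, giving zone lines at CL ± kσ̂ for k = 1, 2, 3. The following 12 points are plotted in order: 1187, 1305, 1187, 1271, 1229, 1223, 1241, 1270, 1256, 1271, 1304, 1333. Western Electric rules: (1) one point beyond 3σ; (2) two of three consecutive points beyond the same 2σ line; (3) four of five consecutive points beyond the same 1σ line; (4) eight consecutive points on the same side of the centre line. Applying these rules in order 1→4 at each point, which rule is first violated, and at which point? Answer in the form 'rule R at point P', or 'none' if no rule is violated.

rule 4 at point 10

Zone of each point (C = within 1σ̂, B = 1σ̂–2σ̂, A = 2σ̂–3σ̂, * = beyond 3σ̂; sign = side of CL): 1:-B, 2:+C, 3:-B, 4:-C, 5:-C, 6:-C, 7:-C, 8:-C, 9:-C, 10:-C, 11:+C, 12:+C
Rule 4 (eight consecutive points on the same side of the centre line) is satisfied at point 10.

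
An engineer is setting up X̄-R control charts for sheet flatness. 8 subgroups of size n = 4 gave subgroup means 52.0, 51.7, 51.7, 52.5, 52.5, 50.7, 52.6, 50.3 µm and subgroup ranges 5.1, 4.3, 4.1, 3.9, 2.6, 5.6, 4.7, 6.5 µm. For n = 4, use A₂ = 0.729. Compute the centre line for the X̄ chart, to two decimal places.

51.75

X̄̄ = (52.0 + 51.7 + 51.7 + 52.5 + 52.5 + 50.7 + 52.6 + 50.3) / 8 = 414.0000 / 8 = 51.7500
CL = X̄̄ = 51.7500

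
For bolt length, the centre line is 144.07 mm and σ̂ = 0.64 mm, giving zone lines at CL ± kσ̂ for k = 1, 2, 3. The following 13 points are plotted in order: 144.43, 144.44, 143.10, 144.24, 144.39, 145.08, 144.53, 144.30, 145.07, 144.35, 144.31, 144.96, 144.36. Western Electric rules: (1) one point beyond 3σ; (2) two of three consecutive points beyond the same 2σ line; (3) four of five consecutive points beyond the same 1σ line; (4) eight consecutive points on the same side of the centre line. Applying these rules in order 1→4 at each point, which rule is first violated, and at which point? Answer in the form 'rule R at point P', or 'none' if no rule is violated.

Zone of each point (C = within 1σ̂, B = 1σ̂–2σ̂, A = 2σ̂–3σ̂, * = beyond 3σ̂; sign = side of CL): 1:+C, 2:+C, 3:-B, 4:+C, 5:+C, 6:+B, 7:+C, 8:+C, 9:+B, 10:+C, 11:+C, 12:+B, 13:+C
Rule 4 (eight consecutive points on the same side of the centre line) is satisfied at point 11.

rule 4 at point 11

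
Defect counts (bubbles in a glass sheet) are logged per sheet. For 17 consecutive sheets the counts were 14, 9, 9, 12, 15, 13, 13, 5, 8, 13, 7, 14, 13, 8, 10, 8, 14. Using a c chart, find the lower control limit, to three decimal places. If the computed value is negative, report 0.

0.986

c̄ = (14 + 9 + 9 + 12 + 15 + 13 + 13 + 5 + 8 + 13 + 7 + 14 + 13 + 8 + 10 + 8 + 14) / 17 = 185 / 17 = 10.8824
LCL = c̄ − 3√c̄ = 10.8824 − 3 × 3.2988 = 0.9858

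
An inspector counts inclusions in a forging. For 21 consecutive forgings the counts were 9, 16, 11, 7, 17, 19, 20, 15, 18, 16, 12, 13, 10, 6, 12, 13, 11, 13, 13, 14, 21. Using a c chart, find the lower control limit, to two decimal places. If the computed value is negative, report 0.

c̄ = (9 + 16 + 11 + 7 + 17 + 19 + 20 + 15 + 18 + 16 + 12 + 13 + 10 + 6 + 12 + 13 + 11 + 13 + 13 + 14 + 21) / 21 = 286 / 21 = 13.6190
LCL = c̄ − 3√c̄ = 13.6190 − 3 × 3.6904 = 2.5478

2.55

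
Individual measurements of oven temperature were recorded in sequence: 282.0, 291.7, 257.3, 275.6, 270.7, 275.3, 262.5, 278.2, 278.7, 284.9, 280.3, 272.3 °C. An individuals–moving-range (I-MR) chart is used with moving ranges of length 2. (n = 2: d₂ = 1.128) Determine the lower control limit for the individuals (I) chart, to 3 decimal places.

X̄ = (282.0 + 291.7 + 257.3 + 275.6 + 270.7 + 275.3 + 262.5 + 278.2 + 278.7 + 284.9 + 280.3 + 272.3) / 12 = 275.7917
Moving ranges: 9.7, 34.4, 18.3, 4.9, 4.6, 12.8, 15.7, 0.5, 6.2, 4.6, 8.0; M̄R̄ = 119.7000 / 11 = 10.8818
LCL = X̄ − 3·M̄R̄/d₂ = 275.7917 − 3 × 10.8818 / 1.128 = 246.8507

246.851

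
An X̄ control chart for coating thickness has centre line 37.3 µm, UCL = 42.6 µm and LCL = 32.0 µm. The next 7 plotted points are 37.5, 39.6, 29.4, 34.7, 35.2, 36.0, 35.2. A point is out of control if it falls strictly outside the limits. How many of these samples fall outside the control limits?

Compare each point to [32.0, 42.6]: sample 3 = 29.4 < LCL.

1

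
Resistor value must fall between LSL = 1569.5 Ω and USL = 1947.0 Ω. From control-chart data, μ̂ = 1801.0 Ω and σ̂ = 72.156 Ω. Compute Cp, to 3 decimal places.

Cp = (USL − LSL) / (6σ̂) = (1947.0 − 1569.5) / (6 × 72.156) = 377.5000 / 432.9360 = 0.8720

0.872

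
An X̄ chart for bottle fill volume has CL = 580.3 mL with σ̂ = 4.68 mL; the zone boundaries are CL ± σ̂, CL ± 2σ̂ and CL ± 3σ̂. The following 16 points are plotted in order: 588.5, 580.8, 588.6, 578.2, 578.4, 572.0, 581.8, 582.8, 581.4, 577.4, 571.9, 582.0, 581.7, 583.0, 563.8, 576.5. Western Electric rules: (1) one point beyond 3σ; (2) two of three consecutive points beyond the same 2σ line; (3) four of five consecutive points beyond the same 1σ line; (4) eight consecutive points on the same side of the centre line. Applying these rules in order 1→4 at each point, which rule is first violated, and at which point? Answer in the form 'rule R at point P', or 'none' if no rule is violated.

Zone of each point (C = within 1σ̂, B = 1σ̂–2σ̂, A = 2σ̂–3σ̂, * = beyond 3σ̂; sign = side of CL): 1:+B, 2:+C, 3:+B, 4:-C, 5:-C, 6:-B, 7:+C, 8:+C, 9:+C, 10:-C, 11:-B, 12:+C, 13:+C, 14:+C, 15:-*, 16:-C
Rule 1 (one point beyond the 3σ limits) is satisfied at point 15.

rule 1 at point 15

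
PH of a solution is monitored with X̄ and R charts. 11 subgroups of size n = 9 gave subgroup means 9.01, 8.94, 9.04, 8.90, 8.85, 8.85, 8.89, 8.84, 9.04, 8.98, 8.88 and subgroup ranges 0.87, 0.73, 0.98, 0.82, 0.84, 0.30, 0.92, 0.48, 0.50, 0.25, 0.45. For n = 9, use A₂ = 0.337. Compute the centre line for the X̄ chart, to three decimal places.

8.929

X̄̄ = (9.01 + 8.94 + 9.04 + 8.90 + 8.85 + 8.85 + 8.89 + 8.84 + 9.04 + 8.98 + 8.88) / 11 = 98.2200 / 11 = 8.9291
CL = X̄̄ = 8.9291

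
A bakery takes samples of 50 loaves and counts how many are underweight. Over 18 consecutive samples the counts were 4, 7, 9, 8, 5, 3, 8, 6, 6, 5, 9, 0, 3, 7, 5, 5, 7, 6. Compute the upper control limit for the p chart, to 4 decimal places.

p̄ = Σdᵢ / (k·n) = 103 / (18 × 50) = 0.11444
UCL = p̄ + 3·√(p̄(1−p̄)/n) = 0.11444 + 3 × √(0.11444×0.88556/50) = 0.11444 + 3 × 0.04502 = 0.24951

0.2495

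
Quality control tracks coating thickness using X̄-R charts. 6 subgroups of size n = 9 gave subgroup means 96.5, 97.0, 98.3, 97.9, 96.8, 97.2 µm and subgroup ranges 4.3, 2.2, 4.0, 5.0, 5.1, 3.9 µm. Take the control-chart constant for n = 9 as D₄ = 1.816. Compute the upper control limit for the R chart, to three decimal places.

R̄ = (4.3 + 2.2 + 4.0 + 5.0 + 5.1 + 3.9) / 6 = 24.5000 / 6 = 4.0833
UCL_R = D₄·R̄ = 1.816 × 4.0833 = 7.4153

7.415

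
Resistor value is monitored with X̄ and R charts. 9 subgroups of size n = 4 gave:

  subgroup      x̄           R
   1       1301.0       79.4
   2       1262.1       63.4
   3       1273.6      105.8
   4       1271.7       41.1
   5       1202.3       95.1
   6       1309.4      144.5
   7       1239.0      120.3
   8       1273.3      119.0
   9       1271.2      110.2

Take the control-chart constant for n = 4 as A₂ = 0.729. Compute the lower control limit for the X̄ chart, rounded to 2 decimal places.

X̄̄ = (1301.0 + 1262.1 + 1273.6 + 1271.7 + 1202.3 + 1309.4 + 1239.0 + 1273.3 + 1271.2) / 9 = 11403.6000 / 9 = 1267.0667
R̄ = (79.4 + 63.4 + 105.8 + 41.1 + 95.1 + 144.5 + 120.3 + 119.0 + 110.2) / 9 = 878.8000 / 9 = 97.6444
LCL = X̄̄ − A₂·R̄ = 1267.0667 − 0.729 × 97.6444 = 1195.8839

1195.88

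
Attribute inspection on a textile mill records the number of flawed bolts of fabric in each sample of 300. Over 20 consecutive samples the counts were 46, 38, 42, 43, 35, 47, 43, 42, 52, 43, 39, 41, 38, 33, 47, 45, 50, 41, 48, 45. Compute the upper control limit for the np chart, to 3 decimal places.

p̄ = Σdᵢ / (k·n) = 858 / (20 × 300) = 0.14300
UCL = np̄ + 3·√(np̄(1−p̄)) = 42.9000 + 3 × √(42.9000×0.85700) = 42.9000 + 3 × 6.0634 = 61.0903

61.090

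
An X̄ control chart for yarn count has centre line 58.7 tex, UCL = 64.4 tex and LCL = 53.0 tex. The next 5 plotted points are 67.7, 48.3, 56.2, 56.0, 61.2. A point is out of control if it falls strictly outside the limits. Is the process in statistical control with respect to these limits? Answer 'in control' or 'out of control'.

out of control

Compare each point to [53.0, 64.4]: sample 1 = 67.7 > UCL; sample 2 = 48.3 < LCL.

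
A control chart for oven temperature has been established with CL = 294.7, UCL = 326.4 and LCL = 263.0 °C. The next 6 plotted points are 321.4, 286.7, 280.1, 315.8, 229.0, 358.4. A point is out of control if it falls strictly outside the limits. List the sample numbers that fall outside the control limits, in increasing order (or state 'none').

Compare each point to [263.0, 326.4]: sample 5 = 229.0 < LCL; sample 6 = 358.4 > UCL.

5, 6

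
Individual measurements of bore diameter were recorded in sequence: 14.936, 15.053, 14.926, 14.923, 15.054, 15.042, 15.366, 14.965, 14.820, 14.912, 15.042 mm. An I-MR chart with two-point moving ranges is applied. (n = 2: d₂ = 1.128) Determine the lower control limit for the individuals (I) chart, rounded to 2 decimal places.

14.61

X̄ = (14.936 + 15.053 + 14.926 + 14.923 + 15.054 + 15.042 + 15.366 + 14.965 + 14.820 + 14.912 + 15.042) / 11 = 15.0035
Moving ranges: 0.117, 0.127, 0.003, 0.131, 0.012, 0.324, 0.401, 0.145, 0.092, 0.130; M̄R̄ = 1.4820 / 10 = 0.1482
LCL = X̄ − 3·M̄R̄/d₂ = 15.0035 − 3 × 0.1482 / 1.128 = 14.6094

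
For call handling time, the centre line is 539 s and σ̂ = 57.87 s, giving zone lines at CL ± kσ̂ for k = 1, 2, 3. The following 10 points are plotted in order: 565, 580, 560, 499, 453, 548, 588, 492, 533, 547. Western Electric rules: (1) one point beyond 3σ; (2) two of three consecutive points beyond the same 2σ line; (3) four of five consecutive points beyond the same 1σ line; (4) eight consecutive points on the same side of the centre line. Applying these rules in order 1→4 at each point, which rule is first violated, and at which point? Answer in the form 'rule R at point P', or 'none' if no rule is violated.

Zone of each point (C = within 1σ̂, B = 1σ̂–2σ̂, A = 2σ̂–3σ̂, * = beyond 3σ̂; sign = side of CL): 1:+C, 2:+C, 3:+C, 4:-C, 5:-B, 6:+C, 7:+C, 8:-C, 9:-C, 10:+C
No rule fires across all 10 points.

none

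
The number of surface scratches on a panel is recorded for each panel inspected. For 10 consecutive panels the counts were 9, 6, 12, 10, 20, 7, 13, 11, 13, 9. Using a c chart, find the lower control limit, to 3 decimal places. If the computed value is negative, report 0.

c̄ = (9 + 6 + 12 + 10 + 20 + 7 + 13 + 11 + 13 + 9) / 10 = 110 / 10 = 11.0000
LCL = c̄ − 3√c̄ = 11.0000 − 3 × 3.3166 = 1.0501

1.050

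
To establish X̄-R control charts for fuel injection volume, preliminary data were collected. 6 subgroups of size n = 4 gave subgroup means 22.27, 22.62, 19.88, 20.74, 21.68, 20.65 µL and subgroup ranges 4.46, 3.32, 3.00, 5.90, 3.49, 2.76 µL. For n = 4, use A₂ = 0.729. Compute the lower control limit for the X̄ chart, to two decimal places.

18.52

X̄̄ = (22.27 + 22.62 + 19.88 + 20.74 + 21.68 + 20.65) / 6 = 127.8400 / 6 = 21.3067
R̄ = (4.46 + 3.32 + 3.00 + 5.90 + 3.49 + 2.76) / 6 = 22.9300 / 6 = 3.8217
LCL = X̄̄ − A₂·R̄ = 21.3067 − 0.729 × 3.8217 = 18.5207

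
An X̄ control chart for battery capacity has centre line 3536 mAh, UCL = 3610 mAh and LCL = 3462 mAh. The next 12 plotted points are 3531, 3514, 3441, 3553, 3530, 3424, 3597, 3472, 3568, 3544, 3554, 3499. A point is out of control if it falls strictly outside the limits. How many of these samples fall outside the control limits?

2

Compare each point to [3462, 3610]: sample 3 = 3441 < LCL; sample 6 = 3424 < LCL.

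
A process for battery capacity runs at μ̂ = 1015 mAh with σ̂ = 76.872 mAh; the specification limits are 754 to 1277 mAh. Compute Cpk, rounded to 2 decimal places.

Cpu = (USL − μ̂) / (3σ̂) = (1277 − 1015) / (3 × 76.872) = 1.1361; Cpl = (μ̂ − LSL) / (3σ̂) = (1015 − 754) / (3 × 76.872) = 1.1318; Cpk = min(Cpu, Cpl) = 1.1318

1.13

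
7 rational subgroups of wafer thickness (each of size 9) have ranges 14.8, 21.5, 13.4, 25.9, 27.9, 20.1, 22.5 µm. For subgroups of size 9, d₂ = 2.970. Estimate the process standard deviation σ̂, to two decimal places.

7.03

R̄ = (14.8 + 21.5 + 13.4 + 25.9 + 27.9 + 20.1 + 22.5) / 7 = 20.8714
σ̂ = R̄ / d₂ = 20.8714 / 2.970 = 7.0274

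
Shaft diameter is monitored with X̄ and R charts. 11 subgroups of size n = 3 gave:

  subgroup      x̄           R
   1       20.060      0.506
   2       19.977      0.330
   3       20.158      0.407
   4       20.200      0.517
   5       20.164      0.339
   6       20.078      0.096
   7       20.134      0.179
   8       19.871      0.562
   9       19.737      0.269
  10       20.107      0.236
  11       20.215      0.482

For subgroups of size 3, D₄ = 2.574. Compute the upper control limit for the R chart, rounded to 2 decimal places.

0.92

R̄ = (0.506 + 0.330 + 0.407 + 0.517 + 0.339 + 0.096 + 0.179 + 0.562 + 0.269 + 0.236 + 0.482) / 11 = 3.9230 / 11 = 0.3566
UCL_R = D₄·R̄ = 2.574 × 0.3566 = 0.9180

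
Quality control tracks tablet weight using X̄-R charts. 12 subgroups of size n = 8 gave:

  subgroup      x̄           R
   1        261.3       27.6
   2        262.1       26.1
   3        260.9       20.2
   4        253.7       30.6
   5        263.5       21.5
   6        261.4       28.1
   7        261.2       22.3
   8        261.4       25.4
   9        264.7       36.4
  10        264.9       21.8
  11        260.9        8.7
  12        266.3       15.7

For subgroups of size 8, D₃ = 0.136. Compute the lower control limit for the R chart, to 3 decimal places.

3.223

R̄ = (27.6 + 26.1 + 20.2 + 30.6 + 21.5 + 28.1 + 22.3 + 25.4 + 36.4 + 21.8 + 8.7 + 15.7) / 12 = 284.4000 / 12 = 23.7000
LCL_R = D₃·R̄ = 0.136 × 23.7000 = 3.2232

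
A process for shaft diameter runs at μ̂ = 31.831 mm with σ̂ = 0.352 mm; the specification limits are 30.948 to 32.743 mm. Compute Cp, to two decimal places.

0.85

Cp = (USL − LSL) / (6σ̂) = (32.743 − 30.948) / (6 × 0.352) = 1.7950 / 2.1120 = 0.8499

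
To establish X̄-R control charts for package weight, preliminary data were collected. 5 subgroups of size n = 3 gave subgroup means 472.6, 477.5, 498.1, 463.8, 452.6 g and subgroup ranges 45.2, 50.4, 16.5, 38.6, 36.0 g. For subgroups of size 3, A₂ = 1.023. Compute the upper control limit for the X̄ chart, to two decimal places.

X̄̄ = (472.6 + 477.5 + 498.1 + 463.8 + 452.6) / 5 = 2364.6000 / 5 = 472.9200
R̄ = (45.2 + 50.4 + 16.5 + 38.6 + 36.0) / 5 = 186.7000 / 5 = 37.3400
UCL = X̄̄ + A₂·R̄ = 472.9200 + 1.023 × 37.3400 = 511.1188

511.12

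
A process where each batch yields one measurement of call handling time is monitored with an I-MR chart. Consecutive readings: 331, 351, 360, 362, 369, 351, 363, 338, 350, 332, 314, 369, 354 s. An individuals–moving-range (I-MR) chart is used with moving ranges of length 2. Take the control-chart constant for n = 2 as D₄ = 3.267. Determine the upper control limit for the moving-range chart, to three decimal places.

57.445

Moving ranges: 20, 9, 2, 7, 18, 12, 25, 12, 18, 18, 55, 15; M̄R̄ = 211.0000 / 12 = 17.5833
UCL_MR = D₄·M̄R̄ = 3.267 × 17.5833 = 57.4447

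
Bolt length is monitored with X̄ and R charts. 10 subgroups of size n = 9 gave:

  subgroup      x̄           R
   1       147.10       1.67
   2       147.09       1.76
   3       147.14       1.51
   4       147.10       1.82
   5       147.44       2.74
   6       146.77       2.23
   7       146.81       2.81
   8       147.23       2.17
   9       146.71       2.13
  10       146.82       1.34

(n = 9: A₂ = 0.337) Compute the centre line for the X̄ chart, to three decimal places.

147.021

X̄̄ = (147.10 + 147.09 + 147.14 + 147.10 + 147.44 + 146.77 + 146.81 + 147.23 + 146.71 + 146.82) / 10 = 1470.2100 / 10 = 147.0210
CL = X̄̄ = 147.0210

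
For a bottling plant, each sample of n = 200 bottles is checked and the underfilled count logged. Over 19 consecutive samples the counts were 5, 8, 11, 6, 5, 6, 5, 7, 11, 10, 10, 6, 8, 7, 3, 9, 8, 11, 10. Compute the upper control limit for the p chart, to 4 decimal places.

0.0792

p̄ = Σdᵢ / (k·n) = 146 / (19 × 200) = 0.03842
UCL = p̄ + 3·√(p̄(1−p̄)/n) = 0.03842 + 3 × √(0.03842×0.96158/200) = 0.03842 + 3 × 0.01359 = 0.07920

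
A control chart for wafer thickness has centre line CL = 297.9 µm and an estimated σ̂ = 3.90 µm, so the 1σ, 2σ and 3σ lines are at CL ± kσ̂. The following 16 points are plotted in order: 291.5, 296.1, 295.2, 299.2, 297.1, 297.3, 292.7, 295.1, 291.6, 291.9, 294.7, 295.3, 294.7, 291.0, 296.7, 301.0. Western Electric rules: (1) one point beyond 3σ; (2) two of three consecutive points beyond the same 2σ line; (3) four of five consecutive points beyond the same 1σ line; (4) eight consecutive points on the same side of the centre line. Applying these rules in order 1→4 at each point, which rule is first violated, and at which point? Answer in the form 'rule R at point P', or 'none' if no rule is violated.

Zone of each point (C = within 1σ̂, B = 1σ̂–2σ̂, A = 2σ̂–3σ̂, * = beyond 3σ̂; sign = side of CL): 1:-B, 2:-C, 3:-C, 4:+C, 5:-C, 6:-C, 7:-B, 8:-C, 9:-B, 10:-B, 11:-C, 12:-C, 13:-C, 14:-B, 15:-C, 16:+C
Rule 4 (eight consecutive points on the same side of the centre line) is satisfied at point 12.

rule 4 at point 12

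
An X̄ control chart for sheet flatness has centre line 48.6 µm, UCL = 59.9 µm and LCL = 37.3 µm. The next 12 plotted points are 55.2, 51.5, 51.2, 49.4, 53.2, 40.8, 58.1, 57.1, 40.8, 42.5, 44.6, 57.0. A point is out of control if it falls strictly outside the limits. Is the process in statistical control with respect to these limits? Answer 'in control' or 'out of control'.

in control

All 12 points lie within [37.3, 59.9].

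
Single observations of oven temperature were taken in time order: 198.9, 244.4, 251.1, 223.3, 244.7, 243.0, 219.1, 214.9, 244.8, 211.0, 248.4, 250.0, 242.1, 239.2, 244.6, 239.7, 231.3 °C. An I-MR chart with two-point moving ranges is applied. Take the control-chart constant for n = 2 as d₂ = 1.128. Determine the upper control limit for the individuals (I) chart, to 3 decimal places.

X̄ = (198.9 + 244.4 + 251.1 + 223.3 + 244.7 + 243.0 + 219.1 + 214.9 + 244.8 + 211.0 + 248.4 + 250.0 + 242.1 + 239.2 + 244.6 + 239.7 + 231.3) / 17 = 234.7353
Moving ranges: 45.5, 6.7, 27.8, 21.4, 1.7, 23.9, 4.2, 29.9, 33.8, 37.4, 1.6, 7.9, 2.9, 5.4, 4.9, 8.4; M̄R̄ = 263.4000 / 16 = 16.4625
UCL = X̄ + 3·M̄R̄/d₂ = 234.7353 + 3 × 16.4625 / 1.128 = 278.5185

278.519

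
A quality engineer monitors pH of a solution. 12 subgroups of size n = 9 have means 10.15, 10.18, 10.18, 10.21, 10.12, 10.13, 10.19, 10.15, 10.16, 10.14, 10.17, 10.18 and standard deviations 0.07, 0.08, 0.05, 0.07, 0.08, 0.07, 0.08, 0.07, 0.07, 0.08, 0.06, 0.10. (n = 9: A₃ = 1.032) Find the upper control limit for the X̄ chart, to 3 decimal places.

10.239

X̄̄ = (10.15 + 10.18 + 10.18 + 10.21 + 10.12 + 10.13 + 10.19 + 10.15 + 10.16 + 10.14 + 10.17 + 10.18) / 12 = 10.1633
s̄ = (0.07 + 0.08 + 0.05 + 0.07 + 0.08 + 0.07 + 0.08 + 0.07 + 0.07 + 0.08 + 0.06 + 0.10) / 12 = 0.0733
UCL = X̄̄ + A₃·s̄ = 10.1633 + 1.032 × 0.0733 = 10.2390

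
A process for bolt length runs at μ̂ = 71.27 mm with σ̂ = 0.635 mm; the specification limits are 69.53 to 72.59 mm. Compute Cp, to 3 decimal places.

0.803

Cp = (USL − LSL) / (6σ̂) = (72.59 − 69.53) / (6 × 0.635) = 3.0600 / 3.8100 = 0.8031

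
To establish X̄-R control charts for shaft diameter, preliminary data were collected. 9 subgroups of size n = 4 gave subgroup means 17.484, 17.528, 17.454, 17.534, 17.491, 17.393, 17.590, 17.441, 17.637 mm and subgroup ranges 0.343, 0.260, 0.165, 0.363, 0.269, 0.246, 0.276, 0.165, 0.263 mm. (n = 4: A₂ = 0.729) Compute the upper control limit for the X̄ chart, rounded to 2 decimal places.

17.70

X̄̄ = (17.484 + 17.528 + 17.454 + 17.534 + 17.491 + 17.393 + 17.590 + 17.441 + 17.637) / 9 = 157.5520 / 9 = 17.5058
R̄ = (0.343 + 0.260 + 0.165 + 0.363 + 0.269 + 0.246 + 0.276 + 0.165 + 0.263) / 9 = 2.3500 / 9 = 0.2611
UCL = X̄̄ + A₂·R̄ = 17.5058 + 0.729 × 0.2611 = 17.6961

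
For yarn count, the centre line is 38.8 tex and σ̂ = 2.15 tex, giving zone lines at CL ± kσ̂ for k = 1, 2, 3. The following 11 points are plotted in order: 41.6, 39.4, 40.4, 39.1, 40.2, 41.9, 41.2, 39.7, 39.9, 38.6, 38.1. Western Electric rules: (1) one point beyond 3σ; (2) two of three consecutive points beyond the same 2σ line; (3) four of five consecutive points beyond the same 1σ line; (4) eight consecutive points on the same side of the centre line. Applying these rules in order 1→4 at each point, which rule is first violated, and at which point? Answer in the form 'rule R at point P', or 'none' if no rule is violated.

rule 4 at point 8

Zone of each point (C = within 1σ̂, B = 1σ̂–2σ̂, A = 2σ̂–3σ̂, * = beyond 3σ̂; sign = side of CL): 1:+B, 2:+C, 3:+C, 4:+C, 5:+C, 6:+B, 7:+B, 8:+C, 9:+C, 10:-C, 11:-C
Rule 4 (eight consecutive points on the same side of the centre line) is satisfied at point 8.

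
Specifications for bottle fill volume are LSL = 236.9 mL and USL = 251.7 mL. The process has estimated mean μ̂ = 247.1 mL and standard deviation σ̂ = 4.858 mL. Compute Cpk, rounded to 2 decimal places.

Cpu = (USL − μ̂) / (3σ̂) = (251.7 − 247.1) / (3 × 4.858) = 0.3156; Cpl = (μ̂ − LSL) / (3σ̂) = (247.1 − 236.9) / (3 × 4.858) = 0.6999; Cpk = min(Cpu, Cpl) = 0.3156

0.32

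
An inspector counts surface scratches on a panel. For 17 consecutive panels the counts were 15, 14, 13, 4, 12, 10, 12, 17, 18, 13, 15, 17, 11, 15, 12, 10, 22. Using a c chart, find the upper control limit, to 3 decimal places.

c̄ = (15 + 14 + 13 + 4 + 12 + 10 + 12 + 17 + 18 + 13 + 15 + 17 + 11 + 15 + 12 + 10 + 22) / 17 = 230 / 17 = 13.5294
UCL = c̄ + 3√c̄ = 13.5294 + 3 × √13.5294 = 13.5294 + 3 × 3.6782 = 24.5641

24.564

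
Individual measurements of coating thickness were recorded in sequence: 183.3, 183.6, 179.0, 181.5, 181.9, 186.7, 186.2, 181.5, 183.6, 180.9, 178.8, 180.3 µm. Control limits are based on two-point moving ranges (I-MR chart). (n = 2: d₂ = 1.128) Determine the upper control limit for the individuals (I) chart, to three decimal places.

X̄ = (183.3 + 183.6 + 179.0 + 181.5 + 181.9 + 186.7 + 186.2 + 181.5 + 183.6 + 180.9 + 178.8 + 180.3) / 12 = 182.2750
Moving ranges: 0.3, 4.6, 2.5, 0.4, 4.8, 0.5, 4.7, 2.1, 2.7, 2.1, 1.5; M̄R̄ = 26.2000 / 11 = 2.3818
UCL = X̄ + 3·M̄R̄/d₂ = 182.2750 + 3 × 2.3818 / 1.128 = 188.6096

188.610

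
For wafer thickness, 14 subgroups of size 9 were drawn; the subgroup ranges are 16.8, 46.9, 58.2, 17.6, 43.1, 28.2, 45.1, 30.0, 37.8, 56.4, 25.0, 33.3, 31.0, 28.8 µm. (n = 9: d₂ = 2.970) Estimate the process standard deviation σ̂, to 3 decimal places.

R̄ = (16.8 + 46.9 + 58.2 + 17.6 + 43.1 + 28.2 + 45.1 + 30.0 + 37.8 + 56.4 + 25.0 + 33.3 + 31.0 + 28.8) / 14 = 35.5857
σ̂ = R̄ / d₂ = 35.5857 / 2.970 = 11.9817

11.982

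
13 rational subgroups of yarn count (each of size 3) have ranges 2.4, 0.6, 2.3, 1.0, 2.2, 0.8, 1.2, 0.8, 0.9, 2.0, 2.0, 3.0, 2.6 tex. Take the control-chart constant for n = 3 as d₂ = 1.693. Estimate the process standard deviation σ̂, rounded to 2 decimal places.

R̄ = (2.4 + 0.6 + 2.3 + 1.0 + 2.2 + 0.8 + 1.2 + 0.8 + 0.9 + 2.0 + 2.0 + 3.0 + 2.6) / 13 = 1.6769
σ̂ = R̄ / d₂ = 1.6769 / 1.693 = 0.9905

0.99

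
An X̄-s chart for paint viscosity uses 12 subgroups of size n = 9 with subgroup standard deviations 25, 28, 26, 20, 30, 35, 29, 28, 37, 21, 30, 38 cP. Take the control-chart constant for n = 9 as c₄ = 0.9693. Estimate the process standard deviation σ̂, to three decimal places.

29.833

s̄ = (25 + 28 + 26 + 20 + 30 + 35 + 29 + 28 + 37 + 21 + 30 + 38) / 12 = 28.9167
σ̂ = s̄ / c₄ = 28.9167 / 0.9693 = 29.8325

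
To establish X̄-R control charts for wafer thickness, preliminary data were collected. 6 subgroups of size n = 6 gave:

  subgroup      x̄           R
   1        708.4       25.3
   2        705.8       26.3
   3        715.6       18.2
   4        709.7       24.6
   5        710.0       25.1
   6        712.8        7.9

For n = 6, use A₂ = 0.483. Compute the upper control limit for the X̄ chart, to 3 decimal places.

720.639

X̄̄ = (708.4 + 705.8 + 715.6 + 709.7 + 710.0 + 712.8) / 6 = 4262.3000 / 6 = 710.3833
R̄ = (25.3 + 26.3 + 18.2 + 24.6 + 25.1 + 7.9) / 6 = 127.4000 / 6 = 21.2333
UCL = X̄̄ + A₂·R̄ = 710.3833 + 0.483 × 21.2333 = 720.6390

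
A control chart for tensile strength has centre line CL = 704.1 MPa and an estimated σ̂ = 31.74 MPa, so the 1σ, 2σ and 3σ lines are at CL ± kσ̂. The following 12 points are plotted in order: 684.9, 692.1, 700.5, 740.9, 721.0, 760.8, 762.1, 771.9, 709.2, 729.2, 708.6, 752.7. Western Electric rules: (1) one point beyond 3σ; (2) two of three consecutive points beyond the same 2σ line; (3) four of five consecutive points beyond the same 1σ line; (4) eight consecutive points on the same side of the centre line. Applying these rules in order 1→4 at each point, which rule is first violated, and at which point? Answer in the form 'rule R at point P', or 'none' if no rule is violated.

Zone of each point (C = within 1σ̂, B = 1σ̂–2σ̂, A = 2σ̂–3σ̂, * = beyond 3σ̂; sign = side of CL): 1:-C, 2:-C, 3:-C, 4:+B, 5:+C, 6:+B, 7:+B, 8:+A, 9:+C, 10:+C, 11:+C, 12:+B
Rule 3 (four of five consecutive points beyond the same 1σ limit) is satisfied at point 8.

rule 3 at point 8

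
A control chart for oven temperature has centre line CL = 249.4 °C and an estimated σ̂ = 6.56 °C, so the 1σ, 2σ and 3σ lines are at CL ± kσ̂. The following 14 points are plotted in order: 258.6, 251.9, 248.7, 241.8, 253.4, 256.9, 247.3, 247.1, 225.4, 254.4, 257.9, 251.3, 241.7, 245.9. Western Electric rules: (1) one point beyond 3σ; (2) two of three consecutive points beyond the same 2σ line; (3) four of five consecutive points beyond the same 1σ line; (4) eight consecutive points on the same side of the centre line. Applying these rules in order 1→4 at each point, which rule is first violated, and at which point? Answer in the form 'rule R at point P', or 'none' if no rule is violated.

rule 1 at point 9

Zone of each point (C = within 1σ̂, B = 1σ̂–2σ̂, A = 2σ̂–3σ̂, * = beyond 3σ̂; sign = side of CL): 1:+B, 2:+C, 3:-C, 4:-B, 5:+C, 6:+B, 7:-C, 8:-C, 9:-*, 10:+C, 11:+B, 12:+C, 13:-B, 14:-C
Rule 1 (one point beyond the 3σ limits) is satisfied at point 9.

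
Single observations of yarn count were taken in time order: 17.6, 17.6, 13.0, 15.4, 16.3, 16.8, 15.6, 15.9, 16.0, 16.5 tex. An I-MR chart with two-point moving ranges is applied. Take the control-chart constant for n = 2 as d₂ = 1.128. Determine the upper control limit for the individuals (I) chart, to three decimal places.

19.173

X̄ = (17.6 + 17.6 + 13.0 + 15.4 + 16.3 + 16.8 + 15.6 + 15.9 + 16.0 + 16.5) / 10 = 16.0700
Moving ranges: 0.0, 4.6, 2.4, 0.9, 0.5, 1.2, 0.3, 0.1, 0.5; M̄R̄ = 10.5000 / 9 = 1.1667
UCL = X̄ + 3·M̄R̄/d₂ = 16.0700 + 3 × 1.1667 / 1.128 = 19.1728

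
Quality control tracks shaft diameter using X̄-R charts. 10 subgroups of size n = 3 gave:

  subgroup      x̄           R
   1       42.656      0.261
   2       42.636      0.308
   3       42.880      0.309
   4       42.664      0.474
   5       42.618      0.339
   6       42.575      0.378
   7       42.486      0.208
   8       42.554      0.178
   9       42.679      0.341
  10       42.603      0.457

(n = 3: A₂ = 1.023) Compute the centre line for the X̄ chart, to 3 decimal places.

X̄̄ = (42.656 + 42.636 + 42.880 + 42.664 + 42.618 + 42.575 + 42.486 + 42.554 + 42.679 + 42.603) / 10 = 426.3510 / 10 = 42.6351
CL = X̄̄ = 42.6351

42.635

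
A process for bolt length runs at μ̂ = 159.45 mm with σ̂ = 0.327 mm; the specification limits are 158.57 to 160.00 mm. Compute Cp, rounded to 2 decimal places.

Cp = (USL − LSL) / (6σ̂) = (160.00 − 158.57) / (6 × 0.327) = 1.4300 / 1.9620 = 0.7288

0.73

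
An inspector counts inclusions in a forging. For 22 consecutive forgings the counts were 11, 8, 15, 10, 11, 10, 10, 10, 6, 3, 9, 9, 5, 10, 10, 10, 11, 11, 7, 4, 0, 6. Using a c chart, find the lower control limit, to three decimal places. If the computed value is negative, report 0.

0.000

c̄ = (11 + 8 + 15 + 10 + 11 + 10 + 10 + 10 + 6 + 3 + 9 + 9 + 5 + 10 + 10 + 10 + 11 + 11 + 7 + 4 + 0 + 6) / 22 = 186 / 22 = 8.4545
LCL = c̄ − 3√c̄ = 8.4545 − 3 × 2.9077 = -0.2685 → 0 (cannot be negative)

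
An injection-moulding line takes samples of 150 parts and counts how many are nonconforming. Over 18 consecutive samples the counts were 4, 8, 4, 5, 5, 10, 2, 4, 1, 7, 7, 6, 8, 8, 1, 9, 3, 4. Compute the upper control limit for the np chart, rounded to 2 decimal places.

p̄ = Σdᵢ / (k·n) = 96 / (18 × 150) = 0.03556
UCL = np̄ + 3·√(np̄(1−p̄)) = 5.3333 + 3 × √(5.3333×0.96444) = 5.3333 + 3 × 2.2680 = 12.1373

12.14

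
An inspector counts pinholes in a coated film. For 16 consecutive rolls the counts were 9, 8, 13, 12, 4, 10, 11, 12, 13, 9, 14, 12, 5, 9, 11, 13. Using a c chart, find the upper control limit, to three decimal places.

19.946

c̄ = (9 + 8 + 13 + 12 + 4 + 10 + 11 + 12 + 13 + 9 + 14 + 12 + 5 + 9 + 11 + 13) / 16 = 165 / 16 = 10.3125
UCL = c̄ + 3√c̄ = 10.3125 + 3 × √10.3125 = 10.3125 + 3 × 3.2113 = 19.9464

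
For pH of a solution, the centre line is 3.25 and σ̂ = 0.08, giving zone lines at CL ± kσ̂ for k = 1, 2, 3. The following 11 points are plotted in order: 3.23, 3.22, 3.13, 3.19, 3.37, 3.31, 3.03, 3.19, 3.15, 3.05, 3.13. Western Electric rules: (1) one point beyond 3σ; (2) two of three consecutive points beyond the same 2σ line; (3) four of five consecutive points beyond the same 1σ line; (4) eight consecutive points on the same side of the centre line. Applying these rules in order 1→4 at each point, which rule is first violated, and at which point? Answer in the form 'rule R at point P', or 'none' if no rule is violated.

rule 3 at point 11

Zone of each point (C = within 1σ̂, B = 1σ̂–2σ̂, A = 2σ̂–3σ̂, * = beyond 3σ̂; sign = side of CL): 1:-C, 2:-C, 3:-B, 4:-C, 5:+B, 6:+C, 7:-A, 8:-C, 9:-B, 10:-A, 11:-B
Rule 3 (four of five consecutive points beyond the same 1σ limit) is satisfied at point 11.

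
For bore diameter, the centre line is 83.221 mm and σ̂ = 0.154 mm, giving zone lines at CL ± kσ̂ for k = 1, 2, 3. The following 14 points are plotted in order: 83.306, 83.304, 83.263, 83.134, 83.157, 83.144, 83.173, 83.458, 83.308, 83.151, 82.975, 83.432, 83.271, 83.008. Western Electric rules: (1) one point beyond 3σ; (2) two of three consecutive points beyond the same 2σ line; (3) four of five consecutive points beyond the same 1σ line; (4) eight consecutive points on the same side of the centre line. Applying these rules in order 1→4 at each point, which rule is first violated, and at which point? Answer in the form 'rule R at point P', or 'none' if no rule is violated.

Zone of each point (C = within 1σ̂, B = 1σ̂–2σ̂, A = 2σ̂–3σ̂, * = beyond 3σ̂; sign = side of CL): 1:+C, 2:+C, 3:+C, 4:-C, 5:-C, 6:-C, 7:-C, 8:+B, 9:+C, 10:-C, 11:-B, 12:+B, 13:+C, 14:-B
No rule fires across all 14 points.

none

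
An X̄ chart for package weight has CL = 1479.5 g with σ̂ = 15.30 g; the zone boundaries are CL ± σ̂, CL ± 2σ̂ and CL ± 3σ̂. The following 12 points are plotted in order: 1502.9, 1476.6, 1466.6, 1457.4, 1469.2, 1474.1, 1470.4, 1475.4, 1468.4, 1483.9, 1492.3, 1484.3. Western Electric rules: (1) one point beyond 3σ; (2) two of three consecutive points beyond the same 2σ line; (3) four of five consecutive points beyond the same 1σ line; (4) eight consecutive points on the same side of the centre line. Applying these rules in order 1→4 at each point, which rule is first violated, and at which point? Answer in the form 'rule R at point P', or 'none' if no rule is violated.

Zone of each point (C = within 1σ̂, B = 1σ̂–2σ̂, A = 2σ̂–3σ̂, * = beyond 3σ̂; sign = side of CL): 1:+B, 2:-C, 3:-C, 4:-B, 5:-C, 6:-C, 7:-C, 8:-C, 9:-C, 10:+C, 11:+C, 12:+C
Rule 4 (eight consecutive points on the same side of the centre line) is satisfied at point 9.

rule 4 at point 9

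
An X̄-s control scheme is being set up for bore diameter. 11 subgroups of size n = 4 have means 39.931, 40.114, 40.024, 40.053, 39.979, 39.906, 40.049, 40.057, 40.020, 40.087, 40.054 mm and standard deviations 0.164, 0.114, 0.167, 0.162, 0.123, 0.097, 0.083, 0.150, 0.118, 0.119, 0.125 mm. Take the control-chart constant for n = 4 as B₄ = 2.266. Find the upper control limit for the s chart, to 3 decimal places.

s̄ = (0.164 + 0.114 + 0.167 + 0.162 + 0.123 + 0.097 + 0.083 + 0.150 + 0.118 + 0.119 + 0.125) / 11 = 0.1293
UCL_s = B₄·s̄ = 2.266 × 0.1293 = 0.2929

0.293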